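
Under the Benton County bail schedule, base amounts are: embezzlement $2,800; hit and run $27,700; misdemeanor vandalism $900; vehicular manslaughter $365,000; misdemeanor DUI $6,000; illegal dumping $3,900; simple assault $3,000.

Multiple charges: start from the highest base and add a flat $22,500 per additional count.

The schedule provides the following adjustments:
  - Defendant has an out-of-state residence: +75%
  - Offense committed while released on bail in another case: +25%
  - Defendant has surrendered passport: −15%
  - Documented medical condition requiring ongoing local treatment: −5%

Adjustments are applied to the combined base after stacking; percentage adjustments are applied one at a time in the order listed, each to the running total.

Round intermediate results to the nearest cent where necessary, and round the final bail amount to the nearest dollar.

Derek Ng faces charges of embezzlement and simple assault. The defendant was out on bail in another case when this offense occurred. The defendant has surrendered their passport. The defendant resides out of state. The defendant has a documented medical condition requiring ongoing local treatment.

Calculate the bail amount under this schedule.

$45,043

Base amounts from the schedule: embezzlement $2,800; simple assault $3,000.
Stacking rule: highest base plus $22,500 per additional charge. Highest is simple assault at $3,000; 1 additional charge → +$22,500. Combined base = $25,500.
Defendant has an out-of-state residence (+75%): $25,500 × 1.75 = $44,625.
Offense committed while released on bail in another case (+25%): $44,625 × 1.25 = $55,781.25.
Defendant has surrendered passport (−15%): $55,781.25 × 0.85 = $47,414.06.
Documented medical condition requiring ongoing local treatment (−5%): $47,414.06 × 0.95 = $45,043.36.
Rounded to the nearest dollar: $45,043.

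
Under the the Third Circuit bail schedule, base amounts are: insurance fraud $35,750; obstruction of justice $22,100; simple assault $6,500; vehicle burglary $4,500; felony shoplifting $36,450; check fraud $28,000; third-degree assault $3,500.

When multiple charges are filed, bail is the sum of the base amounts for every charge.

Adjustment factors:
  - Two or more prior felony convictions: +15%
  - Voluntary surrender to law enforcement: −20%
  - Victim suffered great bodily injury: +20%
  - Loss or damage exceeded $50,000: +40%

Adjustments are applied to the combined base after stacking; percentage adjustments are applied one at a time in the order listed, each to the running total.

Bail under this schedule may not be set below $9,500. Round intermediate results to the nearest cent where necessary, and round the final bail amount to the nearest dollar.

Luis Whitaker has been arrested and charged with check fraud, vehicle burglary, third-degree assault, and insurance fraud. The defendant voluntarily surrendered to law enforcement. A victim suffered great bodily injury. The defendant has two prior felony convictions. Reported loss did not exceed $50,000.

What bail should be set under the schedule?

$79,212

Base amounts from the schedule: check fraud $28,000; vehicle burglary $4,500; third-degree assault $3,500; insurance fraud $35,750.
Stacking rule: sum of all bases. $28,000 + $4,500 + $3,500 + $35,750 = $71,750.
Two or more prior felony convictions (+15%): $71,750 × 1.15 = $82,512.50.
Voluntary surrender to law enforcement (−20%): $82,512.50 × 0.8 = $66,010.
Victim suffered great bodily injury (+20%): $66,010 × 1.2 = $79,212.
$79,212 is at or above the $9,500 minimum.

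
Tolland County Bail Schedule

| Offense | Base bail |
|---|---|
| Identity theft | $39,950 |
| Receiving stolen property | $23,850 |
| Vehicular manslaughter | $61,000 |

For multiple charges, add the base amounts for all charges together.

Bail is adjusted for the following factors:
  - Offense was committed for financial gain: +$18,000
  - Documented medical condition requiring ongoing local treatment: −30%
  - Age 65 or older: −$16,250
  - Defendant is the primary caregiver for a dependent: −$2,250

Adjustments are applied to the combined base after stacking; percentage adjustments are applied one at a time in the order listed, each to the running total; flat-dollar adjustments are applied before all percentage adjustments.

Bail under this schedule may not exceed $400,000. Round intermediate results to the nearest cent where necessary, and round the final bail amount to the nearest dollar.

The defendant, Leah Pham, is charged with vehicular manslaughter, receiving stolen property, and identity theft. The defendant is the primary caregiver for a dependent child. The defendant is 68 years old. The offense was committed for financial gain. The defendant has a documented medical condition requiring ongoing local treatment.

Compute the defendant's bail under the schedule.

Base amounts from the schedule: vehicular manslaughter $61,000; receiving stolen property $23,850; identity theft $39,950.
Stacking rule: sum of all bases. $61,000 + $23,850 + $39,950 = $124,800.
Offense was committed for financial gain (+$18,000 flat): $124,800 + $18,000 = $142,800.
Age 65 or older (−$16,250 flat): $142,800 − $16,250 = $126,550.
Defendant is the primary caregiver for a dependent (−$2,250 flat): $126,550 − $2,250 = $124,300.
Documented medical condition requiring ongoing local treatment (−30%): $124,300 × 0.7 = $87,010.
$87,010 is within the $400,000 maximum.

$87,010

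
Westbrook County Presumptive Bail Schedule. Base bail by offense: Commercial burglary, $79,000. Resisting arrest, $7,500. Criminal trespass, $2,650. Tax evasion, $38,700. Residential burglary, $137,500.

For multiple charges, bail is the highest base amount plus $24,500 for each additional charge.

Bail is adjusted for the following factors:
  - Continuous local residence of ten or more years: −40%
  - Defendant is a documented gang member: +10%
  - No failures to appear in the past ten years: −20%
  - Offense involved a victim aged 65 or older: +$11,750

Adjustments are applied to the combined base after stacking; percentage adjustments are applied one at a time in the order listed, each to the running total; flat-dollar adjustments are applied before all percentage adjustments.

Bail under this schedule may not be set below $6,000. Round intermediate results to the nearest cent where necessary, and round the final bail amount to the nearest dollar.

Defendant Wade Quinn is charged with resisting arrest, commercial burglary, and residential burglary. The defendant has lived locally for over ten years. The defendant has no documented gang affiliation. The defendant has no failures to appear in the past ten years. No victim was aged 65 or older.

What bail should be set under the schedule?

$89,520

Base amounts from the schedule: resisting arrest $7,500; commercial burglary $79,000; residential burglary $137,500.
Stacking rule: highest base plus $24,500 per additional charge. Highest is residential burglary at $137,500; 2 additional charges → +$49,000. Combined base = $186,500.
Continuous local residence of ten or more years (−40%): $186,500 × 0.6 = $111,900.
No failures to appear in the past ten years (−20%): $111,900 × 0.8 = $89,520.
$89,520 is at or above the $6,000 minimum.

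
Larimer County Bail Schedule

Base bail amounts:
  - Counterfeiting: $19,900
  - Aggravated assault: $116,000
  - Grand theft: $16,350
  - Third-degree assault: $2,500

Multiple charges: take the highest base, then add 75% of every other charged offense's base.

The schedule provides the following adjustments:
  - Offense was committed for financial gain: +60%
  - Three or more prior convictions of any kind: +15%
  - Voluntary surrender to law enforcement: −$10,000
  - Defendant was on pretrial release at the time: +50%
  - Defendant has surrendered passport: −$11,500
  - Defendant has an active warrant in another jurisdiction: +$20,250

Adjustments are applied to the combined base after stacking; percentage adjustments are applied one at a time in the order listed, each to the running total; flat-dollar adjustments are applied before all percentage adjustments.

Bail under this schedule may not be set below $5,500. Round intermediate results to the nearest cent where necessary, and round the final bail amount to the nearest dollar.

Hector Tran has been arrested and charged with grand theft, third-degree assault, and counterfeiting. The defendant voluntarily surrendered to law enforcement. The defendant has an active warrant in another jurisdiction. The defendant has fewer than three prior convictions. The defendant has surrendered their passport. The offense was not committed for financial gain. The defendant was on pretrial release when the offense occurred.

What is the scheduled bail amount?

Base amounts from the schedule: grand theft $16,350; third-degree assault $2,500; counterfeiting $19,900.
Stacking rule: highest base plus 75% of each additional charge. Highest is counterfeiting at $19,900. Additional: $16,350 × 75% = $12,262.50; $2,500 × 75% = $1,875. Combined base = $19,900 + $14,137.50 = $34,037.50.
Voluntary surrender to law enforcement (−$10,000 flat): $34,037.50 − $10,000 = $24,037.50.
Defendant has surrendered passport (−$11,500 flat): $24,037.50 − $11,500 = $12,537.50.
Defendant has an active warrant in another jurisdiction (+$20,250 flat): $12,537.50 + $20,250 = $32,787.50.
Defendant was on pretrial release at the time (+50%): $32,787.50 × 1.5 = $49,181.25.
$49,181.25 is at or above the $5,500 minimum.
Rounded to the nearest dollar: $49,181.

$49,181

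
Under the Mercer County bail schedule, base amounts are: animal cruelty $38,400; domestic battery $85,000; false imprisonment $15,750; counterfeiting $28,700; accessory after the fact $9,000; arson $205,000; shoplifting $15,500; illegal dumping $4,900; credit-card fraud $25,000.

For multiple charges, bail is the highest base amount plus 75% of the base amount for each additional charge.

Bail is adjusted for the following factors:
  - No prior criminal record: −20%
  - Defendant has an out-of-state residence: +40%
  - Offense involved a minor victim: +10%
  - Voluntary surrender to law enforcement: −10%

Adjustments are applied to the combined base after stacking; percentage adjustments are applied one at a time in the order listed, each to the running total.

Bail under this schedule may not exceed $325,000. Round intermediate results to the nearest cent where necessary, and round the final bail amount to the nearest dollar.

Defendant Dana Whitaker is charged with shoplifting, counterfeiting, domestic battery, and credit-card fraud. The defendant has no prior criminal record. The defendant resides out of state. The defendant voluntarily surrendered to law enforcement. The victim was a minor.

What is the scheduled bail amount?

$151,795

Base amounts from the schedule: shoplifting $15,500; counterfeiting $28,700; domestic battery $85,000; credit-card fraud $25,000.
Stacking rule: highest base plus 75% of each additional charge. Highest is domestic battery at $85,000. Additional: $15,500 × 75% = $11,625; $28,700 × 75% = $21,525; $25,000 × 75% = $18,750. Combined base = $85,000 + $51,900 = $136,900.
No prior criminal record (−20%): $136,900 × 0.8 = $109,520.
Defendant has an out-of-state residence (+40%): $109,520 × 1.4 = $153,328.
Offense involved a minor victim (+10%): $153,328 × 1.1 = $168,660.80.
Voluntary surrender to law enforcement (−10%): $168,660.80 × 0.9 = $151,794.72.
$151,794.72 is within the $325,000 maximum.
Rounded to the nearest dollar: $151,795.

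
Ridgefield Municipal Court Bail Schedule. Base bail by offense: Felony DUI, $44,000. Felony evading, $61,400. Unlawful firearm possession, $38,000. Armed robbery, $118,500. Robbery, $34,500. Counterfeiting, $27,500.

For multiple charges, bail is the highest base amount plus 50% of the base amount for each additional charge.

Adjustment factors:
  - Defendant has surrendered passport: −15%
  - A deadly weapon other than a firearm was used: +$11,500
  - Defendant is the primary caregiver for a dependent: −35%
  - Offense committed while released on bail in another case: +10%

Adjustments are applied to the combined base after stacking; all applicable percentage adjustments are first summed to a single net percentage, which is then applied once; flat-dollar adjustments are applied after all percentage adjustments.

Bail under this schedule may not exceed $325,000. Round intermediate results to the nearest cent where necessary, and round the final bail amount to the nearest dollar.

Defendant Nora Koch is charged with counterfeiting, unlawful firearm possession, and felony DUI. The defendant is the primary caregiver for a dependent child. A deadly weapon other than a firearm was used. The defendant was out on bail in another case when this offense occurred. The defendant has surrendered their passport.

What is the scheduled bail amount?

Base amounts from the schedule: counterfeiting $27,500; unlawful firearm possession $38,000; felony DUI $44,000.
Stacking rule: highest base plus 50% of each additional charge. Highest is felony DUI at $44,000. Additional: $27,500 × 50% = $13,750; $38,000 × 50% = $19,000. Combined base = $44,000 + $32,750 = $76,750.
Net percentage adjustment: −15% −35% +10% = −40%. $76,750 × 0.6 = $46,050.
A deadly weapon other than a firearm was used (+$11,500 flat): $46,050 + $11,500 = $57,550.
$57,550 is within the $325,000 maximum.

$57,550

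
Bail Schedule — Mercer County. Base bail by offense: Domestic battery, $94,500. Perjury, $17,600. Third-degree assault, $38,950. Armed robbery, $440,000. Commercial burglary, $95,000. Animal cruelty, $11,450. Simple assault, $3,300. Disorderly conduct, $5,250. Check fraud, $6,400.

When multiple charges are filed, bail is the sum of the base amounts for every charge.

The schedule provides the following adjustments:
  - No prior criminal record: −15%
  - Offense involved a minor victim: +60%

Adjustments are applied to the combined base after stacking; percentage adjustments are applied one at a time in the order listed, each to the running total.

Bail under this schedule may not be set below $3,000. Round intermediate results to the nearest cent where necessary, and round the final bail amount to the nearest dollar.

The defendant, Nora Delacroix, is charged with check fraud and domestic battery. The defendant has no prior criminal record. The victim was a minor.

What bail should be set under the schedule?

$137,224

Base amounts from the schedule: check fraud $6,400; domestic battery $94,500.
Stacking rule: sum of all bases. $6,400 + $94,500 = $100,900.
No prior criminal record (−15%): $100,900 × 0.85 = $85,765.
Offense involved a minor victim (+60%): $85,765 × 1.6 = $137,224.
$137,224 is at or above the $3,000 minimum.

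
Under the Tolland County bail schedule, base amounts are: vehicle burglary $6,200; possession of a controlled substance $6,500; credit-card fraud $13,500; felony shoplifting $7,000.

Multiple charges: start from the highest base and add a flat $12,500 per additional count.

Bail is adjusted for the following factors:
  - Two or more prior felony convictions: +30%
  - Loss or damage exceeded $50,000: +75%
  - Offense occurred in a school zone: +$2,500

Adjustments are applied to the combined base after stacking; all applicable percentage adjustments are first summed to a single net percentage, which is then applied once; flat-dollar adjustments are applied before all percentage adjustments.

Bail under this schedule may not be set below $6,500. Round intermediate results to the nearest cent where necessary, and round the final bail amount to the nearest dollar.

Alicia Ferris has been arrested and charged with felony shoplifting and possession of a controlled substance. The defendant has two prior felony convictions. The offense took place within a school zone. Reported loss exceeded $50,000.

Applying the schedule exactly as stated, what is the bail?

Base amounts from the schedule: felony shoplifting $7,000; possession of a controlled substance $6,500.
Stacking rule: highest base plus $12,500 per additional charge. Highest is felony shoplifting at $7,000; 1 additional charge → +$12,500. Combined base = $19,500.
Offense occurred in a school zone (+$2,500 flat): $19,500 + $2,500 = $22,000.
Net percentage adjustment: +30% +75% = +105%. $22,000 × 2.05 = $45,100.
$45,100 is at or above the $6,500 minimum.

$45,100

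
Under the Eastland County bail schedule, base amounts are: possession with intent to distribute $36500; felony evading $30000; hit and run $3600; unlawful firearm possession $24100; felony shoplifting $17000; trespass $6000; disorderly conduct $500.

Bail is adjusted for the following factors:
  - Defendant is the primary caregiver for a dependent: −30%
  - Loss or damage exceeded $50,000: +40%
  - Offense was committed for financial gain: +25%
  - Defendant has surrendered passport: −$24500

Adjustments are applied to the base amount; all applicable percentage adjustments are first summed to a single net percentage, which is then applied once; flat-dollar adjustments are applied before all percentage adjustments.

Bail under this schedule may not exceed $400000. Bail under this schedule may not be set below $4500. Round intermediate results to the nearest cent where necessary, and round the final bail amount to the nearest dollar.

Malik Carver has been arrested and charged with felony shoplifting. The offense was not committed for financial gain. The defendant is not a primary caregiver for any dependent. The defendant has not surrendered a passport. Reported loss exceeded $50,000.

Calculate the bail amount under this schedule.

$23800

Base amounts from the schedule: felony shoplifting $17000.
Single charge. Combined base = $17000.
Loss or damage exceeded $50,000 (+40%): $17000 × 1.4 = $23800.
$23800 is within the $400000 maximum.
$23800 is at or above the $4500 minimum.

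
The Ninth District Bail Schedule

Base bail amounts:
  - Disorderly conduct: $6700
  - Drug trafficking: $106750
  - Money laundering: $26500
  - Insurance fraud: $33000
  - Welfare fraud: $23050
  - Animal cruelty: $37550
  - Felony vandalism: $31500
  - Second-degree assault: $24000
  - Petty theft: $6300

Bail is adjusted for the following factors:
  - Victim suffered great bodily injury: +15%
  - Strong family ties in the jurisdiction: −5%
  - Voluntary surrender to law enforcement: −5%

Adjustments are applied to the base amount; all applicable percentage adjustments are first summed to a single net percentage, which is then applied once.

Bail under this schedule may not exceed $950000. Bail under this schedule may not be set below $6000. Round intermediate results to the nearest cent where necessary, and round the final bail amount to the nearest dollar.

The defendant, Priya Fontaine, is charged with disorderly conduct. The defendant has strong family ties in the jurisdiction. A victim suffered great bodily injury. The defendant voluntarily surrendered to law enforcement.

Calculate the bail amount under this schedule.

$7035

Base amounts from the schedule: disorderly conduct $6700.
Single charge. Combined base = $6700.
Net percentage adjustment: +15% −5% −5% = +5%. $6700 × 1.05 = $7035.
$7035 is within the $950000 maximum.
$7035 is at or above the $6000 minimum.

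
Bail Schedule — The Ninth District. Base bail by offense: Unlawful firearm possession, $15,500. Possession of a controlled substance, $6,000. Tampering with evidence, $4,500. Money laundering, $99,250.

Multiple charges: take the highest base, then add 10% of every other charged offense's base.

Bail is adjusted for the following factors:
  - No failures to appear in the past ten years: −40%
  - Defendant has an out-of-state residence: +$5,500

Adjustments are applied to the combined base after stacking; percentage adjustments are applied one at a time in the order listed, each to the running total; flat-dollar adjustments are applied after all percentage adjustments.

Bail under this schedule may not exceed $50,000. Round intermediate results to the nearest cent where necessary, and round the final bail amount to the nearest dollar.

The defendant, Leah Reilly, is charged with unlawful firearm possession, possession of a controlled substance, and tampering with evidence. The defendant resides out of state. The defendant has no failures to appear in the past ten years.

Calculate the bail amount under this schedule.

$15,430

Base amounts from the schedule: unlawful firearm possession $15,500; possession of a controlled substance $6,000; tampering with evidence $4,500.
Stacking rule: highest base plus 10% of each additional charge. Highest is unlawful firearm possession at $15,500. Additional: $6,000 × 10% = $600; $4,500 × 10% = $450. Combined base = $15,500 + $1,050 = $16,550.
No failures to appear in the past ten years (−40%): $16,550 × 0.6 = $9,930.
Defendant has an out-of-state residence (+$5,500 flat): $9,930 + $5,500 = $15,430.
$15,430 is within the $50,000 maximum.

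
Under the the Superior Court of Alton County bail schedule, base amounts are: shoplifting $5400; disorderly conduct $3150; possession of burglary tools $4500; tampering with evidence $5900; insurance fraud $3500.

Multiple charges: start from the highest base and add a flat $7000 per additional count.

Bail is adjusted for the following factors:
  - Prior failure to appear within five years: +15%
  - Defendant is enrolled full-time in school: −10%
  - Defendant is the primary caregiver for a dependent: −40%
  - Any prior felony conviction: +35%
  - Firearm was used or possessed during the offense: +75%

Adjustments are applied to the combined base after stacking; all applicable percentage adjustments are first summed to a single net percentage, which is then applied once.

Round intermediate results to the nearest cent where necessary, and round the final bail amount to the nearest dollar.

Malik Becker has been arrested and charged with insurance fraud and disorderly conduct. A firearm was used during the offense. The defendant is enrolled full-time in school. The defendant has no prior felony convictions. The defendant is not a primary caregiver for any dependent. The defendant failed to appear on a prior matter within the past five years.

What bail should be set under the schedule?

Base amounts from the schedule: insurance fraud $3500; disorderly conduct $3150.
Stacking rule: highest base plus $7000 per additional charge. Highest is insurance fraud at $3500; 1 additional charge → +$7000. Combined base = $10500.
Net percentage adjustment: +15% −10% +75% = +80%. $10500 × 1.8 = $18900.

$18900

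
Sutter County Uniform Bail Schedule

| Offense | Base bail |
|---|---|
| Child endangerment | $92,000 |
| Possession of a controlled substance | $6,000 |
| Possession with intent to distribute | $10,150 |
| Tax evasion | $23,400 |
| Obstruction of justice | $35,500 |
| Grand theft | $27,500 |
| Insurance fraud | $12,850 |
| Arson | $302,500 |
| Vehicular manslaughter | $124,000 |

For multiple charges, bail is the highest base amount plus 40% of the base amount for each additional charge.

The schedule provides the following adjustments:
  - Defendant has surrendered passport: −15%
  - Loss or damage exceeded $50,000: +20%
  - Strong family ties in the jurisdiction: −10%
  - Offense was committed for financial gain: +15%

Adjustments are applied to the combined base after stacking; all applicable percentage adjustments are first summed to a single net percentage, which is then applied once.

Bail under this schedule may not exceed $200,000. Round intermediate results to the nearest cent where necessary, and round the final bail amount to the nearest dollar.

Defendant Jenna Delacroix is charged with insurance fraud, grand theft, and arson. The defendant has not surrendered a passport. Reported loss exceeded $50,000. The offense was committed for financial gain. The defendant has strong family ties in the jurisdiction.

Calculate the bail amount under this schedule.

Base amounts from the schedule: insurance fraud $12,850; grand theft $27,500; arson $302,500.
Stacking rule: highest base plus 40% of each additional charge. Highest is arson at $302,500. Additional: $12,850 × 40% = $5,140; $27,500 × 40% = $11,000. Combined base = $302,500 + $16,140 = $318,640.
Net percentage adjustment: +20% −10% +15% = +25%. $318,640 × 1.25 = $398,300.
Result $398,300 exceeds the maximum of $200,000; bail is capped at $200,000.

$200,000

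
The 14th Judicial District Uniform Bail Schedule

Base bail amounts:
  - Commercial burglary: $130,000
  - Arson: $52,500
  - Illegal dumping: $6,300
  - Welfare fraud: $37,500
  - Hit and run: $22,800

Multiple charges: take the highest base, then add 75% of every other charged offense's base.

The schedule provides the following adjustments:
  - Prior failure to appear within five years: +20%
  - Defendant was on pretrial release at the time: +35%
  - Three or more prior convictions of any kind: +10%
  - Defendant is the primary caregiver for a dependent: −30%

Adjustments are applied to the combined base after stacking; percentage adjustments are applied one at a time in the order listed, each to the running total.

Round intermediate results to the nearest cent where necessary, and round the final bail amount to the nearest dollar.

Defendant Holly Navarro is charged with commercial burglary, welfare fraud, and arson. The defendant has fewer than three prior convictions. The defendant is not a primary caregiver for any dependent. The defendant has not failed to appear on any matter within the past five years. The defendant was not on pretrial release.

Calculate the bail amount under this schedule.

$197,500

Base amounts from the schedule: commercial burglary $130,000; welfare fraud $37,500; arson $52,500.
Stacking rule: highest base plus 75% of each additional charge. Highest is commercial burglary at $130,000. Additional: $37,500 × 75% = $28,125; $52,500 × 75% = $39,375. Combined base = $130,000 + $67,500 = $197,500.
No adjustment factors apply to this defendant.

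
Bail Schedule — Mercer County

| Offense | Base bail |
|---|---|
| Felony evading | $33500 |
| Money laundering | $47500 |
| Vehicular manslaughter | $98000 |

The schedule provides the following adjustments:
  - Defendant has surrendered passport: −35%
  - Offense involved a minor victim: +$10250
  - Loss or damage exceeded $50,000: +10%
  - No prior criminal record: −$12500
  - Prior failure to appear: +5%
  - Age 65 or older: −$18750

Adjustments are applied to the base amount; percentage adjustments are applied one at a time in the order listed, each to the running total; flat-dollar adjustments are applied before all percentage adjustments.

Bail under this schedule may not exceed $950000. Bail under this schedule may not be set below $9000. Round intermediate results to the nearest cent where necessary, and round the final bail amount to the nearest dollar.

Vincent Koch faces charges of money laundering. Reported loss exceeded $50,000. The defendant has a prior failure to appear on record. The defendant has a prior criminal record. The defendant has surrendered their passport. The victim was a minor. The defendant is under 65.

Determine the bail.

$43356

Base amounts from the schedule: money laundering $47500.
Single charge. Combined base = $47500.
Offense involved a minor victim (+$10250 flat): $47500 + $10250 = $57750.
Defendant has surrendered passport (−35%): $57750 × 0.65 = $37537.50.
Loss or damage exceeded $50,000 (+10%): $37537.50 × 1.1 = $41291.25.
Prior failure to appear (+5%): $41291.25 × 1.05 = $43355.81.
$43355.81 is within the $950000 maximum.
$43355.81 is at or above the $9000 minimum.
Rounded to the nearest dollar: $43356.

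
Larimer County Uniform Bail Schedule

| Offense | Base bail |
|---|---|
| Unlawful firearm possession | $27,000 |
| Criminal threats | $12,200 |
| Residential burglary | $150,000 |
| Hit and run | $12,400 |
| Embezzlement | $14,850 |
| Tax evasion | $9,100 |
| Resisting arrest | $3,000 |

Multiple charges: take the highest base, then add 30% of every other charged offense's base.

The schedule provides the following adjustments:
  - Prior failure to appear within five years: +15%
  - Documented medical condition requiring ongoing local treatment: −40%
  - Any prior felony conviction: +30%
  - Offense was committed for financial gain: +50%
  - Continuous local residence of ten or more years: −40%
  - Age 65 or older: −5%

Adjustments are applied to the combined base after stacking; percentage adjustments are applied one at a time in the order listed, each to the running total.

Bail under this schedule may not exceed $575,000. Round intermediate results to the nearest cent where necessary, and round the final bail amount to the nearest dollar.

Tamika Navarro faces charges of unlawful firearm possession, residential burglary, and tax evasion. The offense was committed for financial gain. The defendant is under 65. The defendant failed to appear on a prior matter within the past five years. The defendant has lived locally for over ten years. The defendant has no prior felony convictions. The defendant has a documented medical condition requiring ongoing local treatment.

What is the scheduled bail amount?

Base amounts from the schedule: unlawful firearm possession $27,000; residential burglary $150,000; tax evasion $9,100.
Stacking rule: highest base plus 30% of each additional charge. Highest is residential burglary at $150,000. Additional: $27,000 × 30% = $8,100; $9,100 × 30% = $2,730. Combined base = $150,000 + $10,830 = $160,830.
Prior failure to appear within five years (+15%): $160,830 × 1.15 = $184,954.50.
Documented medical condition requiring ongoing local treatment (−40%): $184,954.50 × 0.6 = $110,972.70.
Offense was committed for financial gain (+50%): $110,972.70 × 1.5 = $166,459.05.
Continuous local residence of ten or more years (−40%): $166,459.05 × 0.6 = $99,875.43.
$99,875.43 is within the $575,000 maximum.
Rounded to the nearest dollar: $99,875.

$99,875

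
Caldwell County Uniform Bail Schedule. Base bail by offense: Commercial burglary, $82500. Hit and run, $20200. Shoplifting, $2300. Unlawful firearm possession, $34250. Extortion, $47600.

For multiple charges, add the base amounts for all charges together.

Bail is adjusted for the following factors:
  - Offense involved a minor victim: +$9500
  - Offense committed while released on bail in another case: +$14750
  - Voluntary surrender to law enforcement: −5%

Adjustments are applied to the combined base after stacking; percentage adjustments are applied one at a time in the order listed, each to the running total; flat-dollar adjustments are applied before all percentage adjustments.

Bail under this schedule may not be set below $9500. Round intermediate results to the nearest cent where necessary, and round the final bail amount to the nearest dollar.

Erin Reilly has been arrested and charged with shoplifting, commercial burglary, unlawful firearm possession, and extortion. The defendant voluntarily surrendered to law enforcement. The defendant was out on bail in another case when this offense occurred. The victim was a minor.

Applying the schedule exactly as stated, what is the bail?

$181355

Base amounts from the schedule: shoplifting $2300; commercial burglary $82500; unlawful firearm possession $34250; extortion $47600.
Stacking rule: sum of all bases. $2300 + $82500 + $34250 + $47600 = $166650.
Offense involved a minor victim (+$9500 flat): $166650 + $9500 = $176150.
Offense committed while released on bail in another case (+$14750 flat): $176150 + $14750 = $190900.
Voluntary surrender to law enforcement (−5%): $190900 × 0.95 = $181355.
$181355 is at or above the $9500 minimum.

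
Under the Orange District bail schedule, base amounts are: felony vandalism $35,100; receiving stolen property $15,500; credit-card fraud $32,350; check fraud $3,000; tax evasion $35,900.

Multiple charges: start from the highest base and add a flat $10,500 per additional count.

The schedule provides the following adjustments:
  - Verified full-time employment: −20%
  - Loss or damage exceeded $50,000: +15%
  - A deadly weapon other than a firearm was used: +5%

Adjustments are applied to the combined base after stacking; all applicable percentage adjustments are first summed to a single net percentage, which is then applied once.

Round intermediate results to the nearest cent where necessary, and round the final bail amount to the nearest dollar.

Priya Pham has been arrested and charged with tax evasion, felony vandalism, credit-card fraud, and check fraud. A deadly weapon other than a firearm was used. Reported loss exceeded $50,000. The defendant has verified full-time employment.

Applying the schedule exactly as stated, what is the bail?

Base amounts from the schedule: tax evasion $35,900; felony vandalism $35,100; credit-card fraud $32,350; check fraud $3,000.
Stacking rule: highest base plus $10,500 per additional charge. Highest is tax evasion at $35,900; 3 additional charges → +$31,500. Combined base = $67,400.
Net percentage adjustment: −20% +15% +5% = +0%. $67,400 × 1 = $67,400.

$67,400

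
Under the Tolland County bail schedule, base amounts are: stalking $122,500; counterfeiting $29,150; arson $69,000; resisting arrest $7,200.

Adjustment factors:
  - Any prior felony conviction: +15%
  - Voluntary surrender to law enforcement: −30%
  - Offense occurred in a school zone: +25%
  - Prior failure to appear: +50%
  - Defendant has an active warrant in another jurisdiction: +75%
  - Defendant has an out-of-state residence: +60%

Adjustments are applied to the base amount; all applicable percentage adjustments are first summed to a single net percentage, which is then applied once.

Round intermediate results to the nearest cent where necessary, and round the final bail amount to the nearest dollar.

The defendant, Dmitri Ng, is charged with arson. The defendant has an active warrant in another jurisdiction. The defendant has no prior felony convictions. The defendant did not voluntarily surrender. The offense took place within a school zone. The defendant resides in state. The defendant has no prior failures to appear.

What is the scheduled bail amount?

$138,000

Base amounts from the schedule: arson $69,000.
Single charge. Combined base = $69,000.
Net percentage adjustment: +25% +75% = +100%. $69,000 × 2 = $138,000.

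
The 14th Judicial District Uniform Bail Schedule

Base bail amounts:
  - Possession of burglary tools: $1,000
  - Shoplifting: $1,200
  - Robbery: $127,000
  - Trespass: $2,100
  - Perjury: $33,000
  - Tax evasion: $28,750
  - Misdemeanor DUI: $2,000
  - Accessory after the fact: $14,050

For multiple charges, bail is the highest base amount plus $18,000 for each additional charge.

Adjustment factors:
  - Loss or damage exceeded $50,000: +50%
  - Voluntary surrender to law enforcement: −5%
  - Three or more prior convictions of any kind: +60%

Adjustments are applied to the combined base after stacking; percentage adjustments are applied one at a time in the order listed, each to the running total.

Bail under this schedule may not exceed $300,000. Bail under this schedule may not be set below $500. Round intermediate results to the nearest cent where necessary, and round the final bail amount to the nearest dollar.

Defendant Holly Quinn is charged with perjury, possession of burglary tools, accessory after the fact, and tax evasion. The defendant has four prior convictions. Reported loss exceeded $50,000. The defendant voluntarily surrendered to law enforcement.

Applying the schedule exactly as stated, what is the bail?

Base amounts from the schedule: perjury $33,000; possession of burglary tools $1,000; accessory after the fact $14,050; tax evasion $28,750.
Stacking rule: highest base plus $18,000 per additional charge. Highest is perjury at $33,000; 3 additional charges → +$54,000. Combined base = $87,000.
Loss or damage exceeded $50,000 (+50%): $87,000 × 1.5 = $130,500.
Voluntary surrender to law enforcement (−5%): $130,500 × 0.95 = $123,975.
Three or more prior convictions of any kind (+60%): $123,975 × 1.6 = $198,360.
$198,360 is within the $300,000 maximum.
$198,360 is at or above the $500 minimum.

$198,360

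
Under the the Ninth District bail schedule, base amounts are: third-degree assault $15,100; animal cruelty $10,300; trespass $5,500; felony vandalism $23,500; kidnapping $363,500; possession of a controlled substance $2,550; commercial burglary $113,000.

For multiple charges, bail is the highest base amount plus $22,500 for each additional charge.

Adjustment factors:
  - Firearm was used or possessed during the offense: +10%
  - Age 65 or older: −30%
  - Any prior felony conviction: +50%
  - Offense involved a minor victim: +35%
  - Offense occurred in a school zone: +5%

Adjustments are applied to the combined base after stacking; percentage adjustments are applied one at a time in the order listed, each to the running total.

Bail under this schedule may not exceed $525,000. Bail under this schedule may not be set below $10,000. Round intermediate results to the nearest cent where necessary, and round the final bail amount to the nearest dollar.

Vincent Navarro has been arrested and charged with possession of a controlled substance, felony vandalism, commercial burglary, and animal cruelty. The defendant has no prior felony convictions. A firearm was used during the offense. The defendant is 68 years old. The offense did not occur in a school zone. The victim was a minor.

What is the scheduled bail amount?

Base amounts from the schedule: possession of a controlled substance $2,550; felony vandalism $23,500; commercial burglary $113,000; animal cruelty $10,300.
Stacking rule: highest base plus $22,500 per additional charge. Highest is commercial burglary at $113,000; 3 additional charges → +$67,500. Combined base = $180,500.
Firearm was used or possessed during the offense (+10%): $180,500 × 1.1 = $198,550.
Age 65 or older (−30%): $198,550 × 0.7 = $138,985.
Offense involved a minor victim (+35%): $138,985 × 1.35 = $187,629.75.
$187,629.75 is within the $525,000 maximum.
$187,629.75 is at or above the $10,000 minimum.
Rounded to the nearest dollar: $187,630.

$187,630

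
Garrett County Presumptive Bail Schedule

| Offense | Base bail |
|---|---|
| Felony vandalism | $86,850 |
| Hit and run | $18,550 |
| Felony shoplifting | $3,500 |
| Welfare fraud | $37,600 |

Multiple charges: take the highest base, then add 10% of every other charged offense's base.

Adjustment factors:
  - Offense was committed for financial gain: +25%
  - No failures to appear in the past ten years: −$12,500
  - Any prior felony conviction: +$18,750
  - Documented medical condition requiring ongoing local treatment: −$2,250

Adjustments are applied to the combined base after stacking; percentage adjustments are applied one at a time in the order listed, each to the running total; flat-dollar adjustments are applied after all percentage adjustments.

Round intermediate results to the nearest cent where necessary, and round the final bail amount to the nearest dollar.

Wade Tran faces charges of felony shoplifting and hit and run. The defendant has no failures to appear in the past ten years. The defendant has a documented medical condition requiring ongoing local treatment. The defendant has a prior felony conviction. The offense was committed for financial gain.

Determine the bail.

$27,625

Base amounts from the schedule: felony shoplifting $3,500; hit and run $18,550.
Stacking rule: highest base plus 10% of each additional charge. Highest is hit and run at $18,550. Additional: $3,500 × 10% = $350. Combined base = $18,550 + $350 = $18,900.
Offense was committed for financial gain (+25%): $18,900 × 1.25 = $23,625.
No failures to appear in the past ten years (−$12,500 flat): $23,625 − $12,500 = $11,125.
Any prior felony conviction (+$18,750 flat): $11,125 + $18,750 = $29,875.
Documented medical condition requiring ongoing local treatment (−$2,250 flat): $29,875 − $2,250 = $27,625.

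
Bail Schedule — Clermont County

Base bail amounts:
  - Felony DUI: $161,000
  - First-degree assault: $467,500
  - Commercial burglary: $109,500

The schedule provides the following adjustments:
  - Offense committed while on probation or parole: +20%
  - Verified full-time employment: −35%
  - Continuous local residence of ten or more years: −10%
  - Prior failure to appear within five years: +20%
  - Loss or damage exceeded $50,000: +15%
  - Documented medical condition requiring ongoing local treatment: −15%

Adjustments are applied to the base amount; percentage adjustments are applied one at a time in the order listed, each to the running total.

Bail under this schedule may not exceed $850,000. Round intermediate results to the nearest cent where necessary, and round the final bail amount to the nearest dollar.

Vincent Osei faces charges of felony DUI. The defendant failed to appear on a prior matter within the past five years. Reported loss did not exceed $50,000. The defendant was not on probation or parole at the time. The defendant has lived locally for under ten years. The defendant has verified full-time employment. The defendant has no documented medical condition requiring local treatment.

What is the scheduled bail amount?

Base amounts from the schedule: felony DUI $161,000.
Single charge. Combined base = $161,000.
Verified full-time employment (−35%): $161,000 × 0.65 = $104,650.
Prior failure to appear within five years (+20%): $104,650 × 1.2 = $125,580.
$125,580 is within the $850,000 maximum.

$125,580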